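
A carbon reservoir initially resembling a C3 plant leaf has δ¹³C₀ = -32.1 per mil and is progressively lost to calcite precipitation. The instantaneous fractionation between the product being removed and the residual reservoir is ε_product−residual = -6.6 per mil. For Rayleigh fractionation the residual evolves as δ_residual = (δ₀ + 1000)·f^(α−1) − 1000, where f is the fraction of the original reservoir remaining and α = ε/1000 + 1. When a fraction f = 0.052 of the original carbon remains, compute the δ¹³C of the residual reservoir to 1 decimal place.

-13.0 per mil

Rayleigh residual: δ_res = (δ₀ + 1000)·f^(α−1) − 1000
α = ε/1000 + 1 = 0.99340, so α − 1 = -0.00660
f^(α−1) = 0.052^(-0.00660) = 1.019705
δ_res = (-32.1 + 1000) × 1.019705 − 1000 = 986.972 − 1000 = -13.03 per mil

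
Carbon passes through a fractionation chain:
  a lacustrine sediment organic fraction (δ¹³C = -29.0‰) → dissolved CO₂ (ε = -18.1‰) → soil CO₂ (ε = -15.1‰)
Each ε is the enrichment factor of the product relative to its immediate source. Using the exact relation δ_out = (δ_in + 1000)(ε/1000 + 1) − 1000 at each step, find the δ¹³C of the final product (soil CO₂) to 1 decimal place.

-61.0‰

step 1: δ = (-29.00 + 1000)·(-18.1/1000 + 1) − 1000 = -46.58‰
step 2: δ = (-46.58 + 1000)·(-15.1/1000 + 1) − 1000 = -60.97‰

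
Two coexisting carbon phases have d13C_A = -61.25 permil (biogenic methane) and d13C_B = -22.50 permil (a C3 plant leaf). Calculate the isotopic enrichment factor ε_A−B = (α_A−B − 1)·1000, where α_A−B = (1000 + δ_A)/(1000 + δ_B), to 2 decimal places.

α_A−B = (1000 + -61.25) / (1000 + -22.50) = 938.75 / 977.50 = 0.960358
ε_A−B = (0.960358 − 1) × 1000 = -39.642 permil
(The approximation ε ≈ δ_A − δ_B would give -38.75 permil.)

-39.64 permil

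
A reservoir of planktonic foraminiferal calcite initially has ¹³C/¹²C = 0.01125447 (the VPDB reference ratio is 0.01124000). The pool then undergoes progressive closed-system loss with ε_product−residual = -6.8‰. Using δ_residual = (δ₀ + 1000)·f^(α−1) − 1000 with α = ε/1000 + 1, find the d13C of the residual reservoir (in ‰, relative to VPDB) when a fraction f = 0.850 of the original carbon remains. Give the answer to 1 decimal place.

2.4‰

δ₀ = (0.01125447/0.01124000 − 1)×1000 = (1.001287 − 1)×1000 = 1.287‰
α − 1 = ε/1000 = -0.0068
f^(α−1) = 0.850^(-0.0068) = 1.001106
δ_res = (1.287 + 1000) × 1.001106 − 1000 = 1002.395 − 1000 = 2.39‰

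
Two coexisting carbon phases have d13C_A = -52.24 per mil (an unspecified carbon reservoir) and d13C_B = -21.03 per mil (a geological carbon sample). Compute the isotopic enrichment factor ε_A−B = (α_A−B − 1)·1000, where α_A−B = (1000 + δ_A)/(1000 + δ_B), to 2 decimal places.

α_A−B = (1000 + -52.24) / (1000 + -21.03) = 947.76 / 978.97 = 0.968120
ε_A−B = (0.968120 − 1) × 1000 = -31.880 per mil
(The approximation ε ≈ δ_A − δ_B would give -31.21 per mil.)

-31.88 per mil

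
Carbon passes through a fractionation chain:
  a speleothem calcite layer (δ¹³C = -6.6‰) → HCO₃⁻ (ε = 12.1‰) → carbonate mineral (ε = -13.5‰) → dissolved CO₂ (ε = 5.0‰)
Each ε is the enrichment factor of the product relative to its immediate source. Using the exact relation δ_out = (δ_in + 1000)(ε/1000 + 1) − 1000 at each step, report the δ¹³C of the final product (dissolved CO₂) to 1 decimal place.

-3.2‰

step 1: δ = (-6.60 + 1000)·(12.1/1000 + 1) − 1000 = 5.42‰
step 2: δ = (5.42 + 1000)·(-13.5/1000 + 1) − 1000 = -8.15‰
step 3: δ = (-8.15 + 1000)·(5.0/1000 + 1) − 1000 = -3.19‰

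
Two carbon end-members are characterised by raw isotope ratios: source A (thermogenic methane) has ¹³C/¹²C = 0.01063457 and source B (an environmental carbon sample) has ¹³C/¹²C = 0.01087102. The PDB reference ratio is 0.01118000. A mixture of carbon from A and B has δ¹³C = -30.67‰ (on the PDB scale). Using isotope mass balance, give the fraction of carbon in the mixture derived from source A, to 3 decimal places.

0.143

δ_A = (0.01063457/0.01118000 − 1)×1000 = (0.951214 − 1)×1000 = -48.786‰
δ_B = (0.01087102/0.01118000 − 1)×1000 = (0.972363 − 1)×1000 = -27.637‰
f_A = (δ_mix − δ_B)/(δ_A − δ_B) = (-30.67 − (-27.637))/(-48.786 − (-27.637))
f_A = -3.033 / -21.149 = 0.1434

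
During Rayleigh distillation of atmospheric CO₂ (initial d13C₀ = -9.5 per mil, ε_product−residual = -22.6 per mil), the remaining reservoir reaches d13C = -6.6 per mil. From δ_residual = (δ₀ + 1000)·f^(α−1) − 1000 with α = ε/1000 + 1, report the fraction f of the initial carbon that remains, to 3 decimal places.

0.879

α − 1 = ε/1000 = -0.0226
(δ_res + 1000)/(δ₀ + 1000) = (-6.6 + 1000)/(-9.5 + 1000) = 993.4/990.5 = 1.002928
f = 1.002928^(1/-0.0226) = exp(ln(1.002928)/-0.0226) = exp(0.00292/-0.0226)
f = exp(-0.1294) = 0.8787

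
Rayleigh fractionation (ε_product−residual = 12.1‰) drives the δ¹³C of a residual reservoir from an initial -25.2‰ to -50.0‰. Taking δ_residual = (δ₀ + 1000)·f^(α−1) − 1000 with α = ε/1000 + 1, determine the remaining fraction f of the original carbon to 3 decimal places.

0.119

α − 1 = ε/1000 = 0.0121
(δ_res + 1000)/(δ₀ + 1000) = (-50.0 + 1000)/(-25.2 + 1000) = 950.0/974.8 = 0.974559
f = 0.974559^(1/0.0121) = exp(ln(0.974559)/0.0121) = exp(-0.02577/0.0121)
f = exp(-2.1298) = 0.1189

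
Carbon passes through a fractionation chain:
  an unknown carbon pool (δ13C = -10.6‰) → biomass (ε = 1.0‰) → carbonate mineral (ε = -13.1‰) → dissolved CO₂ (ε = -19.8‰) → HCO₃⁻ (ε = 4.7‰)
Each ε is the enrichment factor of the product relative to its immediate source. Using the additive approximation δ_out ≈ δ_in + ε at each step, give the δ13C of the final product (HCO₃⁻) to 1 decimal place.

-37.8‰

step 1: δ ≈ -10.6 + (1.0) = -9.6‰
step 2: δ ≈ -9.6 + (-13.1) = -22.7‰
step 3: δ ≈ -22.7 + (-19.8) = -42.5‰
step 4: δ ≈ -42.5 + (4.7) = -37.8‰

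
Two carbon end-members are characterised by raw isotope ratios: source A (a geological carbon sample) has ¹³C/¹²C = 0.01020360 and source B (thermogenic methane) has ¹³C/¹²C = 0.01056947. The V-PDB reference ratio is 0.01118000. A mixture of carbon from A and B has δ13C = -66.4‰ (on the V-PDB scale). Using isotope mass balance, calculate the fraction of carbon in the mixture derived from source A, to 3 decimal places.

δ_A = (0.01020360/0.01118000 − 1)×1000 = (0.912665 − 1)×1000 = -87.335‰
δ_B = (0.01056947/0.01118000 − 1)×1000 = (0.945391 − 1)×1000 = -54.609‰
f_A = (δ_mix − δ_B)/(δ_A − δ_B) = (-66.4 − (-54.609))/(-87.335 − (-54.609))
f_A = -11.791 / -32.725 = 0.3603

0.360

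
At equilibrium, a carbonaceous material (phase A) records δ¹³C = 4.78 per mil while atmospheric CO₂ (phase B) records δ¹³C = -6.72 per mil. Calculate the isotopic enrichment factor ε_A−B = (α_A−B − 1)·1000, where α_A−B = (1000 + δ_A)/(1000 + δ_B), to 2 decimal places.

α_A−B = (1000 + 4.78) / (1000 + -6.72) = 1004.78 / 993.28 = 1.011578
ε_A−B = (1.011578 − 1) × 1000 = 11.578 per mil
(The approximation ε ≈ δ_A − δ_B would give 11.50 per mil.)

11.58 per mil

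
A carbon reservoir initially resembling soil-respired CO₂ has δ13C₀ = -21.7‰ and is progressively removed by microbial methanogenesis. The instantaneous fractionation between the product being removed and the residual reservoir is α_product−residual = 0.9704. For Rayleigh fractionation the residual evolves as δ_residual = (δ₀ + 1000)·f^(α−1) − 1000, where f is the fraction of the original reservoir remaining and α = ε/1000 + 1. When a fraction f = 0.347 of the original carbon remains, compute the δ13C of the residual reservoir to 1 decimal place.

Rayleigh residual: δ_res = (δ₀ + 1000)·f^(α−1) − 1000
α − 1 = -0.02960
f^(α−1) = 0.347^(-0.02960) = 1.031825
δ_res = (-21.7 + 1000) × 1.031825 − 1000 = 1009.435 − 1000 = 9.43‰

9.4‰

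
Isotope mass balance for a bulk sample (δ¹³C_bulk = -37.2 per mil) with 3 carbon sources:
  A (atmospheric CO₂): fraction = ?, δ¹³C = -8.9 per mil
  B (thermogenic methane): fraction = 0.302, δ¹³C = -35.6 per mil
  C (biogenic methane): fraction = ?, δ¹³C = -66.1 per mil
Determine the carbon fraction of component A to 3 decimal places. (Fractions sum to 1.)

0.344

Let f_A and f_C be the unknown fractions; fractions sum to 1 so f_A + f_C = 0.698.
Mass balance: Σ fᵢ·δᵢ = δ_bulk ⇒ f_A·(-8.9) + f_C·(-66.1) = -37.2 − (-10.751) = -26.449
Substitute f_C = 0.698 − f_A:
f_A·(-8.9 − -66.1) = -26.449 − 0.698×(-66.1) = 19.689
f_A = 19.689 / 57.2 = 0.3442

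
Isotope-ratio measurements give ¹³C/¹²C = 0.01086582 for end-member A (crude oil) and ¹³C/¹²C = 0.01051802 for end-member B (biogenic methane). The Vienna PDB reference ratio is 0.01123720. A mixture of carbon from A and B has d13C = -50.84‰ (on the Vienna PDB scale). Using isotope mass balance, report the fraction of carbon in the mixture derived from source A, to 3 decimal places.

δ_A = (0.01086582/0.01123720 − 1)×1000 = (0.966951 − 1)×1000 = -33.049‰
δ_B = (0.01051802/0.01123720 − 1)×1000 = (0.936000 − 1)×1000 = -64.000‰
f_A = (δ_mix − δ_B)/(δ_A − δ_B) = (-50.84 − (-64.000))/(-33.049 − (-64.000))
f_A = 13.160 / 30.951 = 0.4252

0.425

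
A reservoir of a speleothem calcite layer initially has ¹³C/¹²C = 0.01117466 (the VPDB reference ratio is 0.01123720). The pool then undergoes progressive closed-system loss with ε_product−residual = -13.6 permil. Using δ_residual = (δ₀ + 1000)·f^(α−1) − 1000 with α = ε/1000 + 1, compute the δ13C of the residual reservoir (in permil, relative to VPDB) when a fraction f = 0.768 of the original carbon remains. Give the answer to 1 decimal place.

δ₀ = (0.01117466/0.01123720 − 1)×1000 = (0.994435 − 1)×1000 = -5.565 permil
α − 1 = ε/1000 = -0.0136
f^(α−1) = 0.768^(-0.0136) = 1.003596
δ_res = (-5.565 + 1000) × 1.003596 − 1000 = 998.011 − 1000 = -1.99 permil

-2.0 permil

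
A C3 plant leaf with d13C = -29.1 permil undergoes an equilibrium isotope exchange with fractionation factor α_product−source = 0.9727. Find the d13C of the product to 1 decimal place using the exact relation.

-55.6 permil

δ_product = (δ_source + 1000)·α − 1000
δ_product = (-29.1 + 1000) × 0.9727 − 1000
δ_product = 944.394 − 1000 = -55.61 permil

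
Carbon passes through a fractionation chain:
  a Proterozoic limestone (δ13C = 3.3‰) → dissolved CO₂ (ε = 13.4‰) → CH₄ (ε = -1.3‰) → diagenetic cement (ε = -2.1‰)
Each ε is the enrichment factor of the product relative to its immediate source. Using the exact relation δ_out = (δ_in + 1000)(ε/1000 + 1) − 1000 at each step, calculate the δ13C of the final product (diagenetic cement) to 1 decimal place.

13.3‰

step 1: δ = (3.30 + 1000)·(13.4/1000 + 1) − 1000 = 16.74‰
step 2: δ = (16.74 + 1000)·(-1.3/1000 + 1) − 1000 = 15.42‰
step 3: δ = (15.42 + 1000)·(-2.1/1000 + 1) − 1000 = 13.29‰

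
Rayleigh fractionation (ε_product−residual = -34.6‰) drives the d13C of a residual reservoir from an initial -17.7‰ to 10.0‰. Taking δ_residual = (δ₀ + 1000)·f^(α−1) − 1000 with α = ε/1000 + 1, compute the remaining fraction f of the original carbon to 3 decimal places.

α − 1 = ε/1000 = -0.0346
(δ_res + 1000)/(δ₀ + 1000) = (10.0 + 1000)/(-17.7 + 1000) = 1010.0/982.3 = 1.028199
f = 1.028199^(1/-0.0346) = exp(ln(1.028199)/-0.0346) = exp(0.02781/-0.0346)
f = exp(-0.8037) = 0.4477

0.448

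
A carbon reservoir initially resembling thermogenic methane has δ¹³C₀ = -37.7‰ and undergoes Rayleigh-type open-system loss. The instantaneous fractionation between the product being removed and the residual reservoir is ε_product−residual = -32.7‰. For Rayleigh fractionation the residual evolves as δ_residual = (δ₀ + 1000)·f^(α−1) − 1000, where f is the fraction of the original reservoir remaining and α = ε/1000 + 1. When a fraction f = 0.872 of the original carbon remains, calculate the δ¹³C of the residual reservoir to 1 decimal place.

-33.4‰

Rayleigh residual: δ_res = (δ₀ + 1000)·f^(α−1) − 1000
α = ε/1000 + 1 = 0.96730, so α − 1 = -0.03270
f^(α−1) = 0.872^(-0.03270) = 1.004489
δ_res = (-37.7 + 1000) × 1.004489 − 1000 = 966.620 − 1000 = -33.38‰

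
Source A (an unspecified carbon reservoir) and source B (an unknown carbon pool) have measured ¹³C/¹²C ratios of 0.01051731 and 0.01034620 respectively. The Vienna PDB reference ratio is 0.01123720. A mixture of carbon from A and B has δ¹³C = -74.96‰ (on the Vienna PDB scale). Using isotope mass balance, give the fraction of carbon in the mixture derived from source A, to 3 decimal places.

0.284

δ_A = (0.01051731/0.01123720 − 1)×1000 = (0.935937 − 1)×1000 = -64.063‰
δ_B = (0.01034620/0.01123720 − 1)×1000 = (0.920710 − 1)×1000 = -79.290‰
f_A = (δ_mix − δ_B)/(δ_A − δ_B) = (-74.96 − (-79.290))/(-64.063 − (-79.290))
f_A = 4.330 / 15.227 = 0.2844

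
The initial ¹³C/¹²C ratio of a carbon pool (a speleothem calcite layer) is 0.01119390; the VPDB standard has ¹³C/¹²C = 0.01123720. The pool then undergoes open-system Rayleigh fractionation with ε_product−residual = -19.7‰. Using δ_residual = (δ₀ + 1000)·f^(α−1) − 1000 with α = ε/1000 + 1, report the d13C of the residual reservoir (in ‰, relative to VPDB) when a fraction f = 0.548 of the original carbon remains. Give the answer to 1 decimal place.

8.0‰

δ₀ = (0.01119390/0.01123720 − 1)×1000 = (0.996147 − 1)×1000 = -3.853‰
α − 1 = ε/1000 = -0.0197
f^(α−1) = 0.548^(-0.0197) = 1.011920
δ_res = (-3.853 + 1000) × 1.011920 − 1000 = 1008.020 − 1000 = 8.02‰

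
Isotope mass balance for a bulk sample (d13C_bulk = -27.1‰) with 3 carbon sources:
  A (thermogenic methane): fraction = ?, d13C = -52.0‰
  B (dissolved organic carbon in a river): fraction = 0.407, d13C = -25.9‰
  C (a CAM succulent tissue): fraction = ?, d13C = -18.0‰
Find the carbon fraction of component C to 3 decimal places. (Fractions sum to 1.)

Let f_C and f_A be the unknown fractions; fractions sum to 1 so f_C + f_A = 0.593.
Mass balance: Σ fᵢ·δᵢ = δ_bulk ⇒ f_C·(-18.0) + f_A·(-52.0) = -27.1 − (-10.541) = -16.559
Substitute f_A = 0.593 − f_C:
f_C·(-18.0 − -52.0) = -16.559 − 0.593×(-52.0) = 14.277
f_C = 14.277 / 34.0 = 0.4199

0.420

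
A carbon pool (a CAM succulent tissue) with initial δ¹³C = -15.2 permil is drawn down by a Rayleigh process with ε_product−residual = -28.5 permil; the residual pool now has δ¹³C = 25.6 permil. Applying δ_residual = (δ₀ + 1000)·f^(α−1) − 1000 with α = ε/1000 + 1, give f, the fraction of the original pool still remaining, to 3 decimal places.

α − 1 = ε/1000 = -0.0285
(δ_res + 1000)/(δ₀ + 1000) = (25.6 + 1000)/(-15.2 + 1000) = 1025.6/984.8 = 1.041430
f = 1.041430^(1/-0.0285) = exp(ln(1.041430)/-0.0285) = exp(0.04059/-0.0285)
f = exp(-1.4244) = 0.2407

0.241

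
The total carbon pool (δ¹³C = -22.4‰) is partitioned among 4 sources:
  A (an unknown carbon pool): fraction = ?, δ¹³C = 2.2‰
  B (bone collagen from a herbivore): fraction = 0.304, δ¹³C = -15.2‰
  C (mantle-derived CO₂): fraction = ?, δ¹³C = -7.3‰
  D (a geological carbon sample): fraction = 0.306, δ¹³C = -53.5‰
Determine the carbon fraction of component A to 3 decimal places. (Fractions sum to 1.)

0.151

Let f_A and f_C be the unknown fractions; fractions sum to 1 so f_A + f_C = 0.390.
Mass balance: Σ fᵢ·δᵢ = δ_bulk ⇒ f_A·(2.2) + f_C·(-7.3) = -22.4 − (-20.992) = -1.408
Substitute f_C = 0.390 − f_A:
f_A·(2.2 − -7.3) = -1.408 − 0.390×(-7.3) = 1.439
f_A = 1.439 / 9.5 = 0.1515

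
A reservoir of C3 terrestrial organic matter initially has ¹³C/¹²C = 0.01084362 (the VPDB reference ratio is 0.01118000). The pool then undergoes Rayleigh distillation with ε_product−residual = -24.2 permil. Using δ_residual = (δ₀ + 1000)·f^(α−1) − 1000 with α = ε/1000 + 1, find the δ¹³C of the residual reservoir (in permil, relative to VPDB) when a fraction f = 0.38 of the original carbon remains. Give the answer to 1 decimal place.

δ₀ = (0.01084362/0.01118000 − 1)×1000 = (0.969912 − 1)×1000 = -30.088 permil
α − 1 = ε/1000 = -0.0242
f^(α−1) = 0.38^(-0.0242) = 1.023692
δ_res = (-30.088 + 1000) × 1.023692 − 1000 = 992.891 − 1000 = -7.11 permil

-7.1 permil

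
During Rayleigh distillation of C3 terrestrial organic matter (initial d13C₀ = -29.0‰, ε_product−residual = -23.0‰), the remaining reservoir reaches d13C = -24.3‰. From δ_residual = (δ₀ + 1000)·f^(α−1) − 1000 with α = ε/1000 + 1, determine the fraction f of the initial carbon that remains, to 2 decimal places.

α − 1 = ε/1000 = -0.0230
(δ_res + 1000)/(δ₀ + 1000) = (-24.3 + 1000)/(-29.0 + 1000) = 975.7/971.0 = 1.004840
f = 1.004840^(1/-0.0230) = exp(ln(1.004840)/-0.0230) = exp(0.00483/-0.0230)
f = exp(-0.2099) = 0.8106

0.81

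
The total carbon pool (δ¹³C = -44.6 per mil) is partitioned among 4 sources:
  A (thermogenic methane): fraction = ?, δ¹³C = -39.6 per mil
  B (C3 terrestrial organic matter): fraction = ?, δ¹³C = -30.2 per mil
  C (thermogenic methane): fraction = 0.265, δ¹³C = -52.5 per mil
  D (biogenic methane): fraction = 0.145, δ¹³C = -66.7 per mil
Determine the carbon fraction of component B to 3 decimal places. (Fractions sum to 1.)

Let f_B and f_A be the unknown fractions; fractions sum to 1 so f_B + f_A = 0.590.
Mass balance: Σ fᵢ·δᵢ = δ_bulk ⇒ f_B·(-30.2) + f_A·(-39.6) = -44.6 − (-23.584) = -21.016
Substitute f_A = 0.590 − f_B:
f_B·(-30.2 − -39.6) = -21.016 − 0.590×(-39.6) = 2.348
f_B = 2.348 / 9.4 = 0.2498

0.250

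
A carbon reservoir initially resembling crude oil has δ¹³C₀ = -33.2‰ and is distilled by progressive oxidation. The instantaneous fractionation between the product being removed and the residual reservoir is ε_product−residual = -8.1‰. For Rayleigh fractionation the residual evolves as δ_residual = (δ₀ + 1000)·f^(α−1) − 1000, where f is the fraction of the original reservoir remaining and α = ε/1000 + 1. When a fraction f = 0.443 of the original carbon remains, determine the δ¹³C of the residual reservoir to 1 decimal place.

-26.8‰

Rayleigh residual: δ_res = (δ₀ + 1000)·f^(α−1) − 1000
α = ε/1000 + 1 = 0.99190, so α − 1 = -0.00810
f^(α−1) = 0.443^(-0.00810) = 1.006617
δ_res = (-33.2 + 1000) × 1.006617 − 1000 = 973.197 − 1000 = -26.80‰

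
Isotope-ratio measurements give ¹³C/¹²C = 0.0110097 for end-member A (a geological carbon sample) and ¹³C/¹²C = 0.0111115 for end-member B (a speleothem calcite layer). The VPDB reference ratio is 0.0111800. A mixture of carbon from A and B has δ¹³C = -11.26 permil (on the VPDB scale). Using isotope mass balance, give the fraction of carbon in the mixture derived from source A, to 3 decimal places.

δ_A = (0.0110097/0.0111800 − 1)×1000 = (0.984767 − 1)×1000 = -15.233 permil
δ_B = (0.0111115/0.0111800 − 1)×1000 = (0.993873 − 1)×1000 = -6.127 permil
f_A = (δ_mix − δ_B)/(δ_A − δ_B) = (-11.26 − (-6.127))/(-15.233 − (-6.127))
f_A = -5.133 / -9.106 = 0.5637

0.564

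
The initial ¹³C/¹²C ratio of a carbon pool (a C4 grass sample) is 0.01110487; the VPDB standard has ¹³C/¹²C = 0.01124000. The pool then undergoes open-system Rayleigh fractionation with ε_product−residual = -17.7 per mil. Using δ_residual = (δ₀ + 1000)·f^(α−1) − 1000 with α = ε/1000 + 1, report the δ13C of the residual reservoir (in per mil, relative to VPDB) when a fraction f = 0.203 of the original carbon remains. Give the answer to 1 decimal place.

16.3 per mil

δ₀ = (0.01110487/0.01124000 − 1)×1000 = (0.987978 − 1)×1000 = -12.022 per mil
α − 1 = ε/1000 = -0.0177
f^(α−1) = 0.203^(-0.0177) = 1.028626
δ_res = (-12.022 + 1000) × 1.028626 − 1000 = 1016.259 − 1000 = 16.26 per mil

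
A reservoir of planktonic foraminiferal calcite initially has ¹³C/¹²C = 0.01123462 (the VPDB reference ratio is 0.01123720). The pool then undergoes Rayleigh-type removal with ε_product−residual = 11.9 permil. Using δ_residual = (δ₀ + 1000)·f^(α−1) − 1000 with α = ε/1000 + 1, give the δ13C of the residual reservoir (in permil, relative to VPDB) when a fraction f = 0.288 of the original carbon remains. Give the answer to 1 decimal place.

δ₀ = (0.01123462/0.01123720 − 1)×1000 = (0.999770 − 1)×1000 = -0.230 permil
α − 1 = ε/1000 = 0.0119
f^(α−1) = 0.288^(0.0119) = 0.985296
δ_res = (-0.230 + 1000) × 0.985296 − 1000 = 985.070 − 1000 = -14.93 permil

-14.9 permil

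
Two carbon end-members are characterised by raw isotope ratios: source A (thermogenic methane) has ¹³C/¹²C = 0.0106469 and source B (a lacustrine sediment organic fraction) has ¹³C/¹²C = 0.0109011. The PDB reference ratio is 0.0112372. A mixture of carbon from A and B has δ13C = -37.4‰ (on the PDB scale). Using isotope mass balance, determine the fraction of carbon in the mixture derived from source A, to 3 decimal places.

0.331

δ_A = (0.0106469/0.0112372 − 1)×1000 = (0.947469 − 1)×1000 = -52.531‰
δ_B = (0.0109011/0.0112372 − 1)×1000 = (0.970090 − 1)×1000 = -29.910‰
f_A = (δ_mix − δ_B)/(δ_A − δ_B) = (-37.4 − (-29.910))/(-52.531 − (-29.910))
f_A = -7.490 / -22.621 = 0.3311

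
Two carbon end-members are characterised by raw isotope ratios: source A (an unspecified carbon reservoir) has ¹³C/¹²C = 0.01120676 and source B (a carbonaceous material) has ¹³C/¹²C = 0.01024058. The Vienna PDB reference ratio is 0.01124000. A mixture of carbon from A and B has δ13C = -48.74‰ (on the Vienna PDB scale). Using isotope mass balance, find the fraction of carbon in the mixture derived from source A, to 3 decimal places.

δ_A = (0.01120676/0.01124000 − 1)×1000 = (0.997043 − 1)×1000 = -2.957‰
δ_B = (0.01024058/0.01124000 − 1)×1000 = (0.911084 − 1)×1000 = -88.916‰
f_A = (δ_mix − δ_B)/(δ_A − δ_B) = (-48.74 − (-88.916))/(-2.957 − (-88.916))
f_A = 40.176 / 85.959 = 0.4674

0.467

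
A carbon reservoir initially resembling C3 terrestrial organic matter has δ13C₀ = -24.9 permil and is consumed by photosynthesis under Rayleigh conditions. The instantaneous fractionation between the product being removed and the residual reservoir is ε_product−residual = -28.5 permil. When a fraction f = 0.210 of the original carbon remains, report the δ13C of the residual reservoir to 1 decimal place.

Rayleigh residual: δ_res = (δ₀ + 1000)·f^(α−1) − 1000
α = ε/1000 + 1 = 0.97150, so α − 1 = -0.02850
f^(α−1) = 0.210^(-0.02850) = 1.045482
δ_res = (-24.9 + 1000) × 1.045482 − 1000 = 1019.450 − 1000 = 19.45 permil

19.4 permil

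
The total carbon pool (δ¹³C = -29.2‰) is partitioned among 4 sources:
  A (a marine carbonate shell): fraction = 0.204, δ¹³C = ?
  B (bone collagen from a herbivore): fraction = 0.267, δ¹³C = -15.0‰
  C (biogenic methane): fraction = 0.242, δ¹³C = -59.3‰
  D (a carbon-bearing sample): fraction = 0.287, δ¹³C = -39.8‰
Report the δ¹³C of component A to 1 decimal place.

2.8‰

Isotope mass balance: δ_bulk = Σ fᵢ·δᵢ.
-29.2 = 0.204×δ_A + 0.267×(-15.0) + 0.242×(-59.3) + 0.287×(-39.8)
0.204·δ_A = -29.2 − (-29.778) = 0.578
δ_A = 0.578 / 0.204 = 2.83‰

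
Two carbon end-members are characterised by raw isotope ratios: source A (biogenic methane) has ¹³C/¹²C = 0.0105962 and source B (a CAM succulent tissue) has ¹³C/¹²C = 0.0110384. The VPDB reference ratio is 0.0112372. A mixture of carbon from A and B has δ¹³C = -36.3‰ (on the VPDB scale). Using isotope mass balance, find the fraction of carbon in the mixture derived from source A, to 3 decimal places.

0.473

δ_A = (0.0105962/0.0112372 − 1)×1000 = (0.942957 − 1)×1000 = -57.043‰
δ_B = (0.0110384/0.0112372 − 1)×1000 = (0.982309 − 1)×1000 = -17.691‰
f_A = (δ_mix − δ_B)/(δ_A − δ_B) = (-36.3 − (-17.691))/(-57.043 − (-17.691))
f_A = -18.609 / -39.351 = 0.4729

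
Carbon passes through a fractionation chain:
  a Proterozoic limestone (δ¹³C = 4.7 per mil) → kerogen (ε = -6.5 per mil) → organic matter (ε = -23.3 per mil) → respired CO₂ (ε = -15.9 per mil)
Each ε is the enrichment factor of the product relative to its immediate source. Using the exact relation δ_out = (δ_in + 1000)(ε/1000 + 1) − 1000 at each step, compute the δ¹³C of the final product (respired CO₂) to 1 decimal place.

-40.6 per mil

step 1: δ = (4.70 + 1000)·(-6.5/1000 + 1) − 1000 = -1.83 per mil
step 2: δ = (-1.83 + 1000)·(-23.3/1000 + 1) − 1000 = -25.09 per mil
step 3: δ = (-25.09 + 1000)·(-15.9/1000 + 1) − 1000 = -40.59 per mil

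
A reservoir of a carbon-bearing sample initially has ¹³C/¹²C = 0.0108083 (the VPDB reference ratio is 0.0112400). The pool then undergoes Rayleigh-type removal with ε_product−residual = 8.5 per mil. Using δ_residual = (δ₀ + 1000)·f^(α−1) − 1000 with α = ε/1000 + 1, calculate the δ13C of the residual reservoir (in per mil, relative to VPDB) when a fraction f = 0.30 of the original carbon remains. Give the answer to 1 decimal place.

-48.2 per mil

δ₀ = (0.0108083/0.0112400 − 1)×1000 = (0.961593 − 1)×1000 = -38.407 per mil
α − 1 = ε/1000 = 0.0085
f^(α−1) = 0.30^(0.0085) = 0.989818
δ_res = (-38.407 + 1000) × 0.989818 − 1000 = 951.802 − 1000 = -48.20 per mil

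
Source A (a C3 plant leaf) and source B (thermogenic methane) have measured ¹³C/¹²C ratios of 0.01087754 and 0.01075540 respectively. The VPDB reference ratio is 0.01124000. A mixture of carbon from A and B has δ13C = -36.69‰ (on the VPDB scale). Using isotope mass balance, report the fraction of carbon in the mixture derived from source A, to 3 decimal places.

δ_A = (0.01087754/0.01124000 − 1)×1000 = (0.967753 − 1)×1000 = -32.247‰
δ_B = (0.01075540/0.01124000 − 1)×1000 = (0.956886 − 1)×1000 = -43.114‰
f_A = (δ_mix − δ_B)/(δ_A − δ_B) = (-36.69 − (-43.114))/(-32.247 − (-43.114))
f_A = 6.424 / 10.867 = 0.5912

0.591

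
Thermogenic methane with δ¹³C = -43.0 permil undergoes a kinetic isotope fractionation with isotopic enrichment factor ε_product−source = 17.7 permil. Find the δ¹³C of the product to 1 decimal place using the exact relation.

Exactly, δ_product = (δ_source + 1000)·(ε/1000 + 1) − 1000.
δ_product = (-43.0 + 1000) × (17.7/1000 + 1) − 1000
δ_product = -26.06 permil

-26.1 permil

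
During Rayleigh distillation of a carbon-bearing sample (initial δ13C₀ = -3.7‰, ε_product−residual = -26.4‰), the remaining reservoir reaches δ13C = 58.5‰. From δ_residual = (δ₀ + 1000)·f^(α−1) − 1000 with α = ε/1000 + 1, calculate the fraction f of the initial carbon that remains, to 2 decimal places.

0.10

α − 1 = ε/1000 = -0.0264
(δ_res + 1000)/(δ₀ + 1000) = (58.5 + 1000)/(-3.7 + 1000) = 1058.5/996.3 = 1.062431
f = 1.062431^(1/-0.0264) = exp(ln(1.062431)/-0.0264) = exp(0.06056/-0.0264)
f = exp(-2.2939) = 0.1009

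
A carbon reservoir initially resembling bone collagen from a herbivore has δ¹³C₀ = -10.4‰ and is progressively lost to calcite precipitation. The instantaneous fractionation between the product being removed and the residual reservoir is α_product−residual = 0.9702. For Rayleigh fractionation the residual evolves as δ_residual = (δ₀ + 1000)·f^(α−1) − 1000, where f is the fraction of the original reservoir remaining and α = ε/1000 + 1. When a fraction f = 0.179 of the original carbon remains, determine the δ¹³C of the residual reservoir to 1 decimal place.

Rayleigh residual: δ_res = (δ₀ + 1000)·f^(α−1) − 1000
α − 1 = -0.02980
f^(α−1) = 0.179^(-0.02980) = 1.052604
δ_res = (-10.4 + 1000) × 1.052604 − 1000 = 1041.657 − 1000 = 41.66‰

41.7‰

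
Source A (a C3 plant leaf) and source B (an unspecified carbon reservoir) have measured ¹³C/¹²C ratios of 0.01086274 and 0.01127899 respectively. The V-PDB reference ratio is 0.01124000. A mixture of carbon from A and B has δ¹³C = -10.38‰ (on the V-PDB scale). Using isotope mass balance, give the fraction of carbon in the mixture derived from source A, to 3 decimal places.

0.374

δ_A = (0.01086274/0.01124000 − 1)×1000 = (0.966436 − 1)×1000 = -33.564‰
δ_B = (0.01127899/0.01124000 − 1)×1000 = (1.003469 − 1)×1000 = 3.469‰
f_A = (δ_mix − δ_B)/(δ_A − δ_B) = (-10.38 − (3.469))/(-33.564 − (3.469))
f_A = -13.849 / -37.033 = 0.3740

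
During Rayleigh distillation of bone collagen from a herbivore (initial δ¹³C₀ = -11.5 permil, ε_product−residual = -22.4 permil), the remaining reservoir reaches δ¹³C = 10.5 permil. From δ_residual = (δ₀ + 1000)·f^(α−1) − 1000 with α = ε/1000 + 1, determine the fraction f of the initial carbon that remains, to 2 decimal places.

α − 1 = ε/1000 = -0.0224
(δ_res + 1000)/(δ₀ + 1000) = (10.5 + 1000)/(-11.5 + 1000) = 1010.5/988.5 = 1.022256
f = 1.022256^(1/-0.0224) = exp(ln(1.022256)/-0.0224) = exp(0.02201/-0.0224)
f = exp(-0.9827) = 0.3743

0.37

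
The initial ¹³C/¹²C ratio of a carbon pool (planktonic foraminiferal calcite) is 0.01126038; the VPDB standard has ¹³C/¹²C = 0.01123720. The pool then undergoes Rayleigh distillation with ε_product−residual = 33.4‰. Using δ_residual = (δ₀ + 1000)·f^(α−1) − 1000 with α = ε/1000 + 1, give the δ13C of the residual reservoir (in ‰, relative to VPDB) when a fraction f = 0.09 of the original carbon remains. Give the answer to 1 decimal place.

δ₀ = (0.01126038/0.01123720 − 1)×1000 = (1.002063 − 1)×1000 = 2.063‰
α − 1 = ε/1000 = 0.0334
f^(α−1) = 0.09^(0.0334) = 0.922724
δ_res = (2.063 + 1000) × 0.922724 − 1000 = 924.627 − 1000 = -75.37‰

-75.4‰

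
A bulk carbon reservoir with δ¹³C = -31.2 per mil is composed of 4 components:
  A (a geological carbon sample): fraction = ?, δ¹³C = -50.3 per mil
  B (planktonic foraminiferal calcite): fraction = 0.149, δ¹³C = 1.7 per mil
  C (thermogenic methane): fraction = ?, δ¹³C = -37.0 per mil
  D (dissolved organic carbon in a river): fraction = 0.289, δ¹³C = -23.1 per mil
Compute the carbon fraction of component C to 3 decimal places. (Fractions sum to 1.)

0.262

Let f_C and f_A be the unknown fractions; fractions sum to 1 so f_C + f_A = 0.562.
Mass balance: Σ fᵢ·δᵢ = δ_bulk ⇒ f_C·(-37.0) + f_A·(-50.3) = -31.2 − (-6.423) = -24.777
Substitute f_A = 0.562 − f_C:
f_C·(-37.0 − -50.3) = -24.777 − 0.562×(-50.3) = 3.491
f_C = 3.491 / 13.3 = 0.2625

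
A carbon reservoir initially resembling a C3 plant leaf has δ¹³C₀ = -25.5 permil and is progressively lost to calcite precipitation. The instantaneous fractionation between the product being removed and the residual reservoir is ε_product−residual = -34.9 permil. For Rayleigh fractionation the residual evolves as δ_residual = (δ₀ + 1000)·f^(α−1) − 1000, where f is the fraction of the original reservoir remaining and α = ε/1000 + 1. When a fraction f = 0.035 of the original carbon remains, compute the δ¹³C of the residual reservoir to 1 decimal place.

95.5 permil

Rayleigh residual: δ_res = (δ₀ + 1000)·f^(α−1) − 1000
α = ε/1000 + 1 = 0.96510, so α − 1 = -0.03490
f^(α−1) = 0.035^(-0.03490) = 1.124118
δ_res = (-25.5 + 1000) × 1.124118 − 1000 = 1095.453 − 1000 = 95.45 permil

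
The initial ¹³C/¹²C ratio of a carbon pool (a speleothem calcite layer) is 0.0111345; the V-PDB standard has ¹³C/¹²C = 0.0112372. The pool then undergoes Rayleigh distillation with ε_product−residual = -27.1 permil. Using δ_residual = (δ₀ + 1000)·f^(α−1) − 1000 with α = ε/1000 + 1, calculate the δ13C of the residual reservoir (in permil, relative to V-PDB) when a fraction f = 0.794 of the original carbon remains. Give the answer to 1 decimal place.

δ₀ = (0.0111345/0.0112372 − 1)×1000 = (0.990861 − 1)×1000 = -9.139 permil
α − 1 = ε/1000 = -0.0271
f^(α−1) = 0.794^(-0.0271) = 1.006271
δ_res = (-9.139 + 1000) × 1.006271 − 1000 = 997.074 − 1000 = -2.93 permil

-2.9 permil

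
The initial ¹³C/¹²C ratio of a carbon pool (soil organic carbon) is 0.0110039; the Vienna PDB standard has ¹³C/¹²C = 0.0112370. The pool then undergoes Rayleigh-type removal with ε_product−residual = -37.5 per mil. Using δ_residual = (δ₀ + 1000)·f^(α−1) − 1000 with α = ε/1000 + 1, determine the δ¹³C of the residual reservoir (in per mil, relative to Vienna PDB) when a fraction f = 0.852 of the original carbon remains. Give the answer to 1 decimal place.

-14.8 per mil

δ₀ = (0.0110039/0.0112370 − 1)×1000 = (0.979256 − 1)×1000 = -20.744 per mil
α − 1 = ε/1000 = -0.0375
f^(α−1) = 0.852^(-0.0375) = 1.006024
δ_res = (-20.744 + 1000) × 1.006024 − 1000 = 985.155 − 1000 = -14.84 per mil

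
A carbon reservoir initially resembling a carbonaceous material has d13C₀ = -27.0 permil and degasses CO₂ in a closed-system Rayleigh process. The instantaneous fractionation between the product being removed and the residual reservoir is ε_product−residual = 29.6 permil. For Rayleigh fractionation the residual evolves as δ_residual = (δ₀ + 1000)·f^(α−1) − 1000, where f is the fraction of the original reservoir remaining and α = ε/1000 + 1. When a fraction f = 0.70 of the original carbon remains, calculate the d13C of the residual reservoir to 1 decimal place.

Rayleigh residual: δ_res = (δ₀ + 1000)·f^(α−1) − 1000
α = ε/1000 + 1 = 1.02960, so α − 1 = 0.02960
f^(α−1) = 0.70^(0.02960) = 0.989498
δ_res = (-27.0 + 1000) × 0.989498 − 1000 = 962.782 − 1000 = -37.22 permil

-37.2 permil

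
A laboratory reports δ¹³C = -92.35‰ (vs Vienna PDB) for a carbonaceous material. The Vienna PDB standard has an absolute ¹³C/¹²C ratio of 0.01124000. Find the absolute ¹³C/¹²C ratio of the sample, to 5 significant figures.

R_sample = R_standard × (δ¹³C/1000 + 1)
R_sample = 0.01124000 × (-92.35/1000 + 1) = 0.01124000 × 0.907650
R_sample = 0.0102020

0.010202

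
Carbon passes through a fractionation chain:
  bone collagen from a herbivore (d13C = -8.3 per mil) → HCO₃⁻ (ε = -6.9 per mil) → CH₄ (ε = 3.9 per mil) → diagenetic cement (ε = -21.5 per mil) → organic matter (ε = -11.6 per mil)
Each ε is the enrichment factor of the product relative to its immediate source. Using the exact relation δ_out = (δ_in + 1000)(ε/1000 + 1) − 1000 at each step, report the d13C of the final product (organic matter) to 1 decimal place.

step 1: δ = (-8.30 + 1000)·(-6.9/1000 + 1) − 1000 = -15.14 per mil
step 2: δ = (-15.14 + 1000)·(3.9/1000 + 1) − 1000 = -11.30 per mil
step 3: δ = (-11.30 + 1000)·(-21.5/1000 + 1) − 1000 = -32.56 per mil
step 4: δ = (-32.56 + 1000)·(-11.6/1000 + 1) − 1000 = -43.78 per mil

-43.8 per mil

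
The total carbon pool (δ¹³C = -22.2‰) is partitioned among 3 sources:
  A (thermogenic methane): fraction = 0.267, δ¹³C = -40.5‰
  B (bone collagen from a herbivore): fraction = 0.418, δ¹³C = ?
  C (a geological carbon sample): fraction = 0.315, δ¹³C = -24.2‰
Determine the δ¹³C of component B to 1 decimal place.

Isotope mass balance: δ_bulk = Σ fᵢ·δᵢ.
-22.2 = 0.267×(-40.5) + 0.418×δ_B + 0.315×(-24.2)
0.418·δ_B = -22.2 − (-18.437) = -3.763
δ_B = -3.763 / 0.418 = -9.00‰

-9.0‰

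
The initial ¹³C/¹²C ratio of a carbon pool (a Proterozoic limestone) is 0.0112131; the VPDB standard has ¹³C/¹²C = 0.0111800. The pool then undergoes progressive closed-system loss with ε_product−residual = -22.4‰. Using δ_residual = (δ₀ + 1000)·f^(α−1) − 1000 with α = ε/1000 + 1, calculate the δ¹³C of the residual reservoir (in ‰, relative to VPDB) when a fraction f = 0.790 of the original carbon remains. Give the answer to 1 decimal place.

8.3‰

δ₀ = (0.0112131/0.0111800 − 1)×1000 = (1.002961 − 1)×1000 = 2.961‰
α − 1 = ε/1000 = -0.0224
f^(α−1) = 0.790^(-0.0224) = 1.005294
δ_res = (2.961 + 1000) × 1.005294 − 1000 = 1008.270 − 1000 = 8.27‰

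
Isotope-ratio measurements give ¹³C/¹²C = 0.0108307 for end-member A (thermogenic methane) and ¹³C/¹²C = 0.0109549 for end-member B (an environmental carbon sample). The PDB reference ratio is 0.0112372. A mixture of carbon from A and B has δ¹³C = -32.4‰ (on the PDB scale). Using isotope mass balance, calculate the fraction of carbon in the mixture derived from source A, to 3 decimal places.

0.658

δ_A = (0.0108307/0.0112372 − 1)×1000 = (0.963826 − 1)×1000 = -36.174‰
δ_B = (0.0109549/0.0112372 − 1)×1000 = (0.974878 − 1)×1000 = -25.122‰
f_A = (δ_mix − δ_B)/(δ_A − δ_B) = (-32.4 − (-25.122))/(-36.174 − (-25.122))
f_A = -7.278 / -11.053 = 0.6585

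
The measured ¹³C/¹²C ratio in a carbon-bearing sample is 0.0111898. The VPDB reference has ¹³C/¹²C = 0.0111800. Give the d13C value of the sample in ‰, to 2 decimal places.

0.88‰

d13C = (R_sample / R_standard − 1) × 1000
R_sample / R_standard = 0.0111898 / 0.0111800 = 1.000877
d13C = (1.000877 − 1) × 1000 = 0.877‰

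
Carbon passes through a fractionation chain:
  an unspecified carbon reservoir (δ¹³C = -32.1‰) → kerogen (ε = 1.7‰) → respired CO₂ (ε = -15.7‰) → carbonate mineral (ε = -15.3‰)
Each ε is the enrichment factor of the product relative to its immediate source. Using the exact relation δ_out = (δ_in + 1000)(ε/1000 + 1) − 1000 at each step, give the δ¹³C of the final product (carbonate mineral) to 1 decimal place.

-60.3‰

step 1: δ = (-32.10 + 1000)·(1.7/1000 + 1) − 1000 = -30.45‰
step 2: δ = (-30.45 + 1000)·(-15.7/1000 + 1) − 1000 = -45.68‰
step 3: δ = (-45.68 + 1000)·(-15.3/1000 + 1) − 1000 = -60.28‰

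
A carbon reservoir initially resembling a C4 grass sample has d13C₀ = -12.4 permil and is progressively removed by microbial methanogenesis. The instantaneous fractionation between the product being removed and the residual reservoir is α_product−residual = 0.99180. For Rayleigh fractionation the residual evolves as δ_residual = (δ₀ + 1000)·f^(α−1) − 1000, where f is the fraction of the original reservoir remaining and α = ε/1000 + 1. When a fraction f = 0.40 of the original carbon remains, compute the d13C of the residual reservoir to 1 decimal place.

-5.0 permil

Rayleigh residual: δ_res = (δ₀ + 1000)·f^(α−1) − 1000
α − 1 = -0.00820
f^(α−1) = 0.40^(-0.00820) = 1.007542
δ_res = (-12.4 + 1000) × 1.007542 − 1000 = 995.048 − 1000 = -4.95 permil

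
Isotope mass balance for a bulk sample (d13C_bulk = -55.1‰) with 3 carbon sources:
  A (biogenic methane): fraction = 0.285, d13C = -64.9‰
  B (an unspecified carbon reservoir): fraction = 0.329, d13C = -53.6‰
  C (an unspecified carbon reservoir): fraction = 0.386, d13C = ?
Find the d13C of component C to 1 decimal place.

-49.1‰

Isotope mass balance: δ_bulk = Σ fᵢ·δᵢ.
-55.1 = 0.285×(-64.9) + 0.329×(-53.6) + 0.386×δ_C
0.386·δ_C = -55.1 − (-36.131) = -18.969
δ_C = -18.969 / 0.386 = -49.14‰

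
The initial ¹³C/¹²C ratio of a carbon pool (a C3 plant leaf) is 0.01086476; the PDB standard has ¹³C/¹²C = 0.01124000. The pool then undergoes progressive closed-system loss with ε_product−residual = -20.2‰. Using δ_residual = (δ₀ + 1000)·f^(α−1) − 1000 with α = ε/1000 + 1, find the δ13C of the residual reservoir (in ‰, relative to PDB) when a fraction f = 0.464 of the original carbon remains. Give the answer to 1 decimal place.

-18.3‰

δ₀ = (0.01086476/0.01124000 − 1)×1000 = (0.966616 − 1)×1000 = -33.384‰
α − 1 = ε/1000 = -0.0202
f^(α−1) = 0.464^(-0.0202) = 1.015632
δ_res = (-33.384 + 1000) × 1.015632 − 1000 = 981.726 − 1000 = -18.27‰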